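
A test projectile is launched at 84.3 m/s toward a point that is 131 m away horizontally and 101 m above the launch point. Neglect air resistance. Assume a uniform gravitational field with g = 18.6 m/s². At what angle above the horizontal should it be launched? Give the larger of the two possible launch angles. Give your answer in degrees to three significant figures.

77.9°

Trajectory: y = x tanθ − g x² (1 + tan²θ)/(2v₀²). With x = 131, y = 101, v₀ = 84.3, g = 18.6:
22.46 tan²θ − 131 tanθ + (123.5) = 0.
tanθ = [131 ± √(131² − 4 × 22.46 × (123.5))] / (2 × 22.46) = (131 ± 77.91) / 44.92, giving tanθ = 1.182 or 4.651.
θ = 49.77° or 77.87°; the larger is 77.87°.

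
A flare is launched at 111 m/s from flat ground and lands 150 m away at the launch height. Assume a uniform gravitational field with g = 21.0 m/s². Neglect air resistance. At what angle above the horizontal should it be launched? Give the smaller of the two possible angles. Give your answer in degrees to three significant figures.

R = v₀² sin 2θ / g gives sin 2θ = gR/v₀² = 21.0·150/111² = 0.2557.
2θ = 14.81° or 180° − 14.81° = 165.2°, so θ = 7.406° or 82.59°.
The smaller angle is 7.406°.

7.41°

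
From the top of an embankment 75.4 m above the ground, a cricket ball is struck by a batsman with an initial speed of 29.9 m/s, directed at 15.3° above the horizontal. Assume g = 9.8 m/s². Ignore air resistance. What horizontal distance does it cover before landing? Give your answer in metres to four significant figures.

vₓ = 29.90 cos 15.3° = 28.84 m/s; v_y0 = 29.90 sin 15.3° = 7.890 m/s.
The projectile lands when y = 75.4 + (7.890) t − ½·9.80·t² = 0. Positive root: t = (7.890 + √(7.890² + 2·9.80·75.4)) / 9.80 = (7.890 + 39.24) / 9.80 = 4.810 s.
Horizontal distance: R = vₓ t = 28.84 × 4.810 = 138.7 m.

138.7 m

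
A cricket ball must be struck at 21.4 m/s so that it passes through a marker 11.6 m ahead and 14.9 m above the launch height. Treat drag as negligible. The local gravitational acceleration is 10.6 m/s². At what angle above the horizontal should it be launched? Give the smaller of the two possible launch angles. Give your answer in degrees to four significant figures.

Trajectory: y = x tanθ − g x² (1 + tan²θ)/(2v₀²). With x = 11.6, y = 14.9, v₀ = 21.4, g = 10.6:
1.557 tan²θ − 11.6 tanθ + (16.46) = 0.
tanθ = [11.6 ± √(11.6² − 4 × 1.557 × (16.46))] / (2 × 1.557) = (11.6 ± 5.661) / 3.115, giving tanθ = 1.907 or 5.542.
θ = 62.33° or 79.77°; the smaller is 62.33°.

62.33°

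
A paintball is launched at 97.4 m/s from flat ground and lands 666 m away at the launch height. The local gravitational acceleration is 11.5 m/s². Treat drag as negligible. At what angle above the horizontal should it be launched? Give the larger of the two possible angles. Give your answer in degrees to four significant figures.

Level-ground range R = v₀² sin(2θ)/g ⇒ sin(2θ) = gR/v₀² = 11.5 × 666 / 97.4² = 0.8073.
2θ = 53.84° or 180° − 53.84° = 126.2°, so θ = 26.92° or 63.08°.
The larger angle is 63.08°.

63.08°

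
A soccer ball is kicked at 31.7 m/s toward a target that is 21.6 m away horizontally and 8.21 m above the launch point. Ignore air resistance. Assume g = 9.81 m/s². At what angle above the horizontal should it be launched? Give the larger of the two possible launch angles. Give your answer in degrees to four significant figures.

83.64°

Trajectory: y = x tanθ − g x² (1 + tan²θ)/(2v₀²). With x = 21.6, y = 8.21, v₀ = 31.7, g = 9.81:
2.277 tan²θ − 21.6 tanθ + (10.49) = 0.
tanθ = [21.6 ± √(21.6² − 4 × 2.277 × (10.49))] / (2 × 2.277) = (21.6 ± 19.26) / 4.555, giving tanθ = 0.5133 or 8.971.
θ = 27.17° or 83.64°; the larger is 83.64°.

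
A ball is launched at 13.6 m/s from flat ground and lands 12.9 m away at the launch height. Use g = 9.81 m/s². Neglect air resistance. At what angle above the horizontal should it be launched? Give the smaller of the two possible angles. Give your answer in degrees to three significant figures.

21.6°

Level-ground range R = v₀² sin(2θ)/g ⇒ sin(2θ) = gR/v₀² = 9.81 × 12.9 / 13.6² = 0.6842.
2θ = 43.17° or 180° − 43.17° = 136.8°, so θ = 21.59° or 68.41°.
The smaller angle is 21.59°.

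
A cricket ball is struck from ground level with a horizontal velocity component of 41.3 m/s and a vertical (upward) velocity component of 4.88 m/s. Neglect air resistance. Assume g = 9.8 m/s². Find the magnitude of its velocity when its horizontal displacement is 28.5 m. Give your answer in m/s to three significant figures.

41.3 m/s

At x = 28.5 m, t = x/vₓ = 28.5/41.30 = 0.6901 s.
Vertical velocity there: v_y = v_y0 − g t = 4.880 − 9.80 × 0.6901 = −1.883 m/s.
Speed: √(vₓ² + v_y²) = √(41.30² + 1.883²) = 41.34 m/s.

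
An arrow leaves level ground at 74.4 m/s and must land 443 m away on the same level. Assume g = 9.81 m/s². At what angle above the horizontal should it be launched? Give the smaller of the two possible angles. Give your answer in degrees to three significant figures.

25.9°

R = v₀² sin 2θ / g gives sin 2θ = gR/v₀² = 9.81·443/74.4² = 0.7851.
2θ = 51.73° or 180° − 51.73° = 128.3°, so θ = 25.87° or 64.13°.
The smaller angle is 25.87°.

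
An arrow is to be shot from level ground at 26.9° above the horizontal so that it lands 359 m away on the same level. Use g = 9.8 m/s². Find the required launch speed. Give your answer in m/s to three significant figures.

On level ground R = v₀² sin 2θ / g ⇒ v₀ = √(gR / sin 2θ).
v₀ = √(9.80 × 359 / sin 53.80°) = √(3518 / 0.8070) = √4359.8 = 66.03 m/s.

66.0 m/s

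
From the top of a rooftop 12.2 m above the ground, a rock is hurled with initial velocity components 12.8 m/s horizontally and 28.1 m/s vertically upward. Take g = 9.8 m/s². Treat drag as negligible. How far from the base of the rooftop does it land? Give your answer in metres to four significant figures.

The projectile lands when y = 12.2 + (28.10) t − ½·9.80·t² = 0. Positive root: t = (28.10 + √(28.10² + 2·9.80·12.2)) / 9.80 = (28.10 + 32.07) / 9.80 = 6.140 s.
Horizontal distance: R = vₓ t = 12.80 × 6.140 = 78.59 m.

78.59 m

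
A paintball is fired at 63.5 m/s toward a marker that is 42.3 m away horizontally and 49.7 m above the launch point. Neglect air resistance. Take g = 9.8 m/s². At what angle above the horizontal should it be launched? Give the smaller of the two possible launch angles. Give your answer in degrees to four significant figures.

Trajectory: y = x tanθ − g x² (1 + tan²θ)/(2v₀²). With x = 42.3, y = 49.7, v₀ = 63.5, g = 9.80:
2.174 tan²θ − 42.3 tanθ + (51.87) = 0.
tanθ = [42.3 ± √(42.3² − 4 × 2.174 × (51.87))] / (2 × 2.174) = (42.3 ± 36.58) / 4.349, giving tanθ = 1.315 or 18.14.
θ = 52.75° or 86.84°; the smaller is 52.75°.

52.75°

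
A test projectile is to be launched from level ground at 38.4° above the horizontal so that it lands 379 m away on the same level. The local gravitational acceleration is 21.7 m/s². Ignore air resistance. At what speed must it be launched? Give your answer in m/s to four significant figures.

On level ground R = v₀² sin 2θ / g ⇒ v₀ = √(gR / sin 2θ).
v₀ = √(21.7 × 379 / sin 76.80°) = √(8224 / 0.9736) = √8447.5 = 91.91 m/s.

91.91 m/s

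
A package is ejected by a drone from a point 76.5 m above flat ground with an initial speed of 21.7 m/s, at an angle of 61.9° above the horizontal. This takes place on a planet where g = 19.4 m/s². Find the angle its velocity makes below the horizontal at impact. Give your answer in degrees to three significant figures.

80.0°

Components: vₓ = 21.70 cos 61.9° = 10.22 m/s, v_y0 = 21.70 sin 61.9° = 19.14 m/s.
The projectile lands when y = 76.5 + (19.14) t − ½·19.4·t² = 0. Positive root: t = (19.14 + √(19.14² + 2·19.4·76.5)) / 19.4 = (19.14 + 57.75) / 19.4 = 3.963 s.
At impact: v_y = v_y0 − g t = −57.75 m/s; vₓ = 10.22 m/s.
Angle below horizontal: arctan(|v_y|/vₓ) = arctan(57.75/10.22) = 79.96°.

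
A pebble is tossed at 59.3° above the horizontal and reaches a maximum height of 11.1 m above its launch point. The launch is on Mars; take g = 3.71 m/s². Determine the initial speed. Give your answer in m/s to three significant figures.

10.6 m/s

At the peak v_y = 0, so v_y0 = √(2gH) = √(2 × 3.71 × 11.1) = 9.075 m/s.
v_y0 = v₀ sin θ ⇒ v₀ = 9.075 / sin 59.3° = 10.55 m/s.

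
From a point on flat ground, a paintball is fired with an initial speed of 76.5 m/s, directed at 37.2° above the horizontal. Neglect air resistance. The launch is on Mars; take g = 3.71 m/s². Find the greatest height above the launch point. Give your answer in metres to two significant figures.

vₓ = 76.50 cos 37.2° = 60.93 m/s; v_y0 = 76.50 sin 37.2° = 46.25 m/s.
At the apex v_y = 0, so H = v_y0²/(2g) = 46.25²/7.420 = 288.3 m.

290 m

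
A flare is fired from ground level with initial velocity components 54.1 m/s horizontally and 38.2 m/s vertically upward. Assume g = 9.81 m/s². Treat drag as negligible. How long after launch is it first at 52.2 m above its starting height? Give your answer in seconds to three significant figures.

Set y = v_y0 t − ½ g t² = 52.2: 4.905 t² − 38.20 t + 52.2 = 0.
t = [38.20 ± √(38.20² − 2·9.81·52.2)] / 9.81 = (38.20 ± 20.86) / 9.81, so t = 1.768 s or t = 6.020 s.
The first (ascending) time is 1.768 s.

1.77 s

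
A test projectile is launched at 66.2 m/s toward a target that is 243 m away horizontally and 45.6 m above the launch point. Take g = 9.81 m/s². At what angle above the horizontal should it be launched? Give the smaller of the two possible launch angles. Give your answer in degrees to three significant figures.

28.3°

Trajectory: y = x tanθ − g x² (1 + tan²θ)/(2v₀²). With x = 243, y = 45.6, v₀ = 66.2, g = 9.81:
66.09 tan²θ − 243 tanθ + (111.7) = 0.
tanθ = [243 ± √(243² − 4 × 66.09 × (111.7))] / (2 × 66.09) = (243 ± 171.8) / 132.2, giving tanθ = 0.5385 or 3.138.
θ = 28.30° or 72.33°; the smaller is 28.30°.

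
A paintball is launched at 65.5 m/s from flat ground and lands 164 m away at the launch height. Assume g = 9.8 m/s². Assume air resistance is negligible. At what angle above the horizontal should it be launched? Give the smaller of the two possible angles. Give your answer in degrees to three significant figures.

11.0°

R = v₀² sin 2θ / g gives sin 2θ = gR/v₀² = 9.80·164/65.5² = 0.3746.
2θ = 22.00° or 180° − 22.00° = 158.0°, so θ = 11.00° or 79.00°.
The smaller angle is 11.00°.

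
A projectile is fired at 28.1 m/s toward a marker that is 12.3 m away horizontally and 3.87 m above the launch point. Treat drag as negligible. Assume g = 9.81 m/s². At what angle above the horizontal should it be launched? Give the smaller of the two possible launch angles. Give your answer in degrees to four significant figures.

21.97°

Trajectory: y = x tanθ − g x² (1 + tan²θ)/(2v₀²). With x = 12.3, y = 3.87, v₀ = 28.1, g = 9.81:
0.9398 tan²θ − 12.3 tanθ + (4.810) = 0.
tanθ = [12.3 ± √(12.3² − 4 × 0.9398 × (4.810))] / (2 × 0.9398) = (12.3 ± 11.54) / 1.880, giving tanθ = 0.4035 or 12.68.
θ = 21.97° or 85.49°; the smaller is 21.97°.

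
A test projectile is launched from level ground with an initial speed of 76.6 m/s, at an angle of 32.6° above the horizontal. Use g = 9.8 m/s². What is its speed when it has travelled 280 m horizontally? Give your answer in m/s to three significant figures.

64.5 m/s

Resolve: vₓ = 76.60 cos 32.6° = 64.53 m/s and v_y0 = 76.60 sin 32.6° = 41.27 m/s.
Time to reach x = 280 m: t = x/vₓ = 280/64.53 = 4.339 s.
Vertical velocity there: v_y = v_y0 − g t = 41.27 − 9.80 × 4.339 = −1.252 m/s.
Speed: √(vₓ² + v_y²) = √(64.53² + 1.252²) = 64.54 m/s.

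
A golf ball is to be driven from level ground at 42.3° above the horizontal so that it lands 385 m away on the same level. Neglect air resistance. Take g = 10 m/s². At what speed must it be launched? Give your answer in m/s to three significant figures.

From R = (v₀² / g) sin 2θ: v₀ = √(gR / sin 2θ).
v₀ = √(10.0 × 385 / sin 84.60°) = √(3850 / 0.9956) = √3867.2 = 62.19 m/s.

62.2 m/s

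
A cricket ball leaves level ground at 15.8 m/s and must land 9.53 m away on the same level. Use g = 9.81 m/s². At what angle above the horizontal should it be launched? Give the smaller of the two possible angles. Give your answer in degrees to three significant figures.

Level-ground range R = v₀² sin(2θ)/g ⇒ sin(2θ) = gR/v₀² = 9.81 × 9.53 / 15.8² = 0.3745.
2θ = 21.99° or 180° − 21.99° = 158.0°, so θ = 11.00° or 79.00°.
The smaller angle is 11.00°.

11.0°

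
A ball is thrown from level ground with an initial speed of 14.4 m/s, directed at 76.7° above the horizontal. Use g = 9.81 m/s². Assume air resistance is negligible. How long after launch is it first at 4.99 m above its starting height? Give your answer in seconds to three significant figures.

0.417 s

vₓ = 14.40 cos 76.7° = 3.313 m/s; v_y0 = 14.40 sin 76.7° = 14.01 m/s.
Height y(t) = 14.01 t − 4.905 t² = 4.99 gives 4.905 t² − 14.01 t + 4.99 = 0.
Quadratic formula: t = (14.01 ± √98.482) / 9.81 = (14.01 ± 9.924) / 9.81 → t = 0.4169 s or 2.440 s.
The first (ascending) time is 0.4169 s.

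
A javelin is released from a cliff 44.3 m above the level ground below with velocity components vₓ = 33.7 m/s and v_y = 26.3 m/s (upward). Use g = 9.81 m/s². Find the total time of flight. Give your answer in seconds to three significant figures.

6.71 s

The projectile lands when y = 44.3 + (26.30) t − ½·9.81·t² = 0. Positive root: t = (26.30 + √(26.30² + 2·9.81·44.3)) / 9.81 = (26.30 + 39.51) / 9.81 = 6.708 s.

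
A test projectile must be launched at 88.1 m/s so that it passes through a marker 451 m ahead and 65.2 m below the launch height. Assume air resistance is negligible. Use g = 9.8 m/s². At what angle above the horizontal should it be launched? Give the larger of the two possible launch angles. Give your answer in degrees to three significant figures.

Trajectory: y = x tanθ − g x² (1 + tan²θ)/(2v₀²). With x = 451, y = −65.2, v₀ = 88.1, g = 9.80:
128.4 tan²θ − 451 tanθ + (63.21) = 0.
tanθ = [451 ± √(451² − 4 × 128.4 × (63.21))] / (2 × 128.4) = (451 ± 413.4) / 256.8, giving tanθ = 0.1462 or 3.366.
θ = 8.320° or 73.45°; the larger is 73.45°.

73.5°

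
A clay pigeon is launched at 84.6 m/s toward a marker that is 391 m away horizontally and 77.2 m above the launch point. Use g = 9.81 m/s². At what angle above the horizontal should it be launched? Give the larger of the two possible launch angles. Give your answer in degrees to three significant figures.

72.6°

Trajectory: y = x tanθ − g x² (1 + tan²θ)/(2v₀²). With x = 391, y = 77.2, v₀ = 84.6, g = 9.81:
104.8 tan²θ − 391 tanθ + (182.0) = 0.
tanθ = [391 ± √(391² − 4 × 104.8 × (182.0))] / (2 × 104.8) = (391 ± 276.8) / 209.5, giving tanθ = 0.5450 or 3.187.
θ = 28.59° or 72.58°; the larger is 72.58°.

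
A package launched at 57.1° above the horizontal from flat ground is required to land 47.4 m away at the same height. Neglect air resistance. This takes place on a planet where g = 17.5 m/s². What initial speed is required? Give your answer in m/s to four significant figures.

30.16 m/s

On level ground R = v₀² sin 2θ / g ⇒ v₀ = √(gR / sin 2θ).
v₀ = √(17.5 × 47.4 / sin 114.2°) = √(829.5 / 0.9121) = √909.42 = 30.16 m/s.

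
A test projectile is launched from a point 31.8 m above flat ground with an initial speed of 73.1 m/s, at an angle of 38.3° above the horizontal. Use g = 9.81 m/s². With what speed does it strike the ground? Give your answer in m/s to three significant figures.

vₓ = 73.10 cos 38.3° = 57.37 m/s; v_y0 = 73.10 sin 38.3° = 45.31 m/s.
Vertical motion (up positive, ground at y = 0): 4.905 t² − (45.31) t − 31.8 = 0, so t = (45.31 + √(45.31² + 2·9.81·31.8)) / 9.81 = (45.31 + 51.74) / 9.81 = 9.892 s.
Vertical velocity at impact: v_y = v_y0 − g t = 45.31 − 9.81 × 9.892 = −51.74 m/s.
Speed: |v| = √(vₓ² + v_y²) = √(57.37² + 51.74²) = 77.25 m/s.

77.2 m/s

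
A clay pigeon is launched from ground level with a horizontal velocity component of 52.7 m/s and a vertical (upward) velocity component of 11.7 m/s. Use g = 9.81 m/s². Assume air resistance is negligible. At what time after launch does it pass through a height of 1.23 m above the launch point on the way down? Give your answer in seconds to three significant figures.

2.28 s

Require v_y0 t − ½ g t² = 1.23, i.e. 4.905 t² − 11.70 t + 1.23 = 0.
Quadratic formula: t = (11.70 ± √112.76) / 9.81 = (11.70 ± 10.62) / 9.81 → t = 0.1102 s or 2.275 s.
The descending-branch root is 2.275 s.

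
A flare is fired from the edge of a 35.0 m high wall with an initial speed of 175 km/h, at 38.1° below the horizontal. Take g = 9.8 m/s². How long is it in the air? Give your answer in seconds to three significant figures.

Convert: 175 km/h = 175/3.6 = 48.61 m/s.
Components: vₓ = 48.61 cos 38.1° = 38.25 m/s, v_y0 = −29.99 m/s (downward).
Vertical motion (up positive, ground at y = 0): 4.900 t² − (−29.99) t − 35.0 = 0, so t = (−29.99 + √(29.99² + 2·9.80·35.0)) / 9.80 = (−29.99 + 39.82) / 9.80 = 1.003 s.

1.00 s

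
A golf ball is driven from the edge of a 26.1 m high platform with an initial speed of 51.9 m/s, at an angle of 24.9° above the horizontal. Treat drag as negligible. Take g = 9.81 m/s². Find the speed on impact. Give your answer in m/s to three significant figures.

Horizontal component vₓ = 51.90 cos 24.9° = 47.08 m/s; vertical v_y0 = 51.90 sin 24.9° = 21.85 m/s.
Vertical motion (up positive, ground at y = 0): 4.905 t² − (21.85) t − 26.1 = 0, so t = (21.85 + √(21.85² + 2·9.81·26.1)) / 9.81 = (21.85 + 31.46) / 9.81 = 5.434 s.
Vertical velocity at impact: v_y = v_y0 − g t = 21.85 − 9.81 × 5.434 = −31.46 m/s.
Speed: |v| = √(vₓ² + v_y²) = √(47.08² + 31.46²) = 56.62 m/s.

56.6 m/s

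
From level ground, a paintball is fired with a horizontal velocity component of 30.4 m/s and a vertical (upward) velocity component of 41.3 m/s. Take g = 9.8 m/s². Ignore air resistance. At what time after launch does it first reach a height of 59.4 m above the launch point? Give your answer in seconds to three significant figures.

1.84 s

Set y = v_y0 t − ½ g t² = 59.4: 4.900 t² − 41.30 t + 59.4 = 0.
Quadratic formula: t = (41.30 ± √541.45) / 9.80 = (41.30 ± 23.27) / 9.80 → t = 1.840 s or 6.589 s.
The first (ascending) time is 1.840 s.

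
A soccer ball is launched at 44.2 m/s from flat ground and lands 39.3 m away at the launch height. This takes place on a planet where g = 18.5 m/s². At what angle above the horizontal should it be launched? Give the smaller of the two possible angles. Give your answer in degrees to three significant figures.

10.9°

R = v₀² sin 2θ / g gives sin 2θ = gR/v₀² = 18.5·39.3/44.2² = 0.3722.
2θ = 21.85° or 180° − 21.85° = 158.2°, so θ = 10.92° or 79.08°.
The smaller angle is 10.92°.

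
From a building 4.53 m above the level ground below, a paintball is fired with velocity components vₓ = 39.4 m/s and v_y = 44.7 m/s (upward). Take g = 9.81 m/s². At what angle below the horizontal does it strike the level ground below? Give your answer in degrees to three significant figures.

49.2°

Vertical motion (up positive, ground at y = 0): 4.905 t² − (44.70) t − 4.53 = 0, so t = (44.70 + √(44.70² + 2·9.81·4.53)) / 9.81 = (44.70 + 45.68) / 9.81 = 9.213 s.
At impact: v_y = v_y0 − g t = −45.68 m/s; vₓ = 39.40 m/s.
Angle below horizontal: arctan(|v_y|/vₓ) = arctan(45.68/39.40) = 49.22°.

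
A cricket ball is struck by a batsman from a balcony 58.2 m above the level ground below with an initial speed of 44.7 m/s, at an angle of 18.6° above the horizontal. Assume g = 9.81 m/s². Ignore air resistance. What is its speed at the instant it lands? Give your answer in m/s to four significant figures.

Resolve: vₓ = 44.70 cos 18.6° = 42.37 m/s and v_y0 = 44.70 sin 18.6° = 14.26 m/s.
With up positive and y = 0 at the ground: y(t) = 58.2 + (14.26) t − 4.905 t². Setting y = 0 and taking the positive root: t = [14.26 + √(14.26² + 2·9.81·58.2)] / 9.81 = (14.26 + 36.68) / 9.81 = 5.192 s.
Vertical velocity at impact: v_y = v_y0 − g t = 14.26 − 9.81 × 5.192 = −36.68 m/s.
Speed: |v| = √(vₓ² + v_y²) = √(42.37² + 36.68²) = 56.04 m/s.

56.04 m/s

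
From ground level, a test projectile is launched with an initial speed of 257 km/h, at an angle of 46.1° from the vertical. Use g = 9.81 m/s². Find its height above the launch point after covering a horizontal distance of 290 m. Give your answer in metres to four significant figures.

Convert: 257 km/h = 257/3.6 = 71.39 m/s.
vₓ = 71.39 sin 46.1° = 51.44 m/s; v_y0 = 71.39 cos 46.1° = 49.50 m/s.
Time to reach x = 290 m: t = x/vₓ = 290/51.44 = 5.638 s.
Height: y = v_y0 t − ½ g t² = 49.50 × 5.638 − 4.905 × 5.638² = 279.1 − 155.9 = 123.2 m.

123.2 m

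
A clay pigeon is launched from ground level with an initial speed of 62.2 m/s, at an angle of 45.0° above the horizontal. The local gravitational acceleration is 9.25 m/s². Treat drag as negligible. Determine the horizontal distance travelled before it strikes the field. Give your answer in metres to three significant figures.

418 m

vₓ = 62.20 cos 45.0° = 43.98 m/s; v_y0 = 62.20 sin 45.0° = 43.98 m/s.
Flight time T = 2 v_y0 / g = 9.510 s.
Range: R = vₓ T = 43.98 × 9.510 = 418.3 m.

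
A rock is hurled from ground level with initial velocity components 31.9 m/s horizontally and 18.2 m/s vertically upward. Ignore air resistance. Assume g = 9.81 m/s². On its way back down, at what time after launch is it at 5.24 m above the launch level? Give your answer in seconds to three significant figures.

3.40 s

Set y = v_y0 t − ½ g t² = 5.24: 4.905 t² − 18.20 t + 5.24 = 0.
t = [18.20 ± √(18.20² − 2·9.81·5.24)] / 9.81 = (18.20 ± 15.11) / 9.81, so t = 0.3146 s or t = 3.396 s.
The descending-branch root is 3.396 s.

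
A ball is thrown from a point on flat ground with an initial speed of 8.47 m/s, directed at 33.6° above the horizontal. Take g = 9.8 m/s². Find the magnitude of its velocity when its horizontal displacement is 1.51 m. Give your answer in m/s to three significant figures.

7.52 m/s

Resolve: vₓ = 8.470 cos 33.6° = 7.055 m/s and v_y0 = 8.470 sin 33.6° = 4.687 m/s.
x = vₓ t ⇒ t = 1.51/7.055 = 0.2140 s.
Vertical velocity there: v_y = v_y0 − g t = 4.687 − 9.80 × 0.2140 = 2.590 m/s.
Speed: √(vₓ² + v_y²) = √(7.055² + 2.590²) = 7.515 m/s.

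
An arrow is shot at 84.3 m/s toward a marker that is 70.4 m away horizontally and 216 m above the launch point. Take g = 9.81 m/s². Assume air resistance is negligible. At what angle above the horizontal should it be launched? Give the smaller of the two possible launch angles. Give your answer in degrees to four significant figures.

Trajectory: y = x tanθ − g x² (1 + tan²θ)/(2v₀²). With x = 70.4, y = 216, v₀ = 84.3, g = 9.81:
3.421 tan²θ − 70.4 tanθ + (219.4) = 0.
tanθ = [70.4 ± √(70.4² − 4 × 3.421 × (219.4))] / (2 × 3.421) = (70.4 ± 44.20) / 6.842, giving tanθ = 3.829 or 16.75.
θ = 75.36° or 86.58°; the smaller is 75.36°.

75.36°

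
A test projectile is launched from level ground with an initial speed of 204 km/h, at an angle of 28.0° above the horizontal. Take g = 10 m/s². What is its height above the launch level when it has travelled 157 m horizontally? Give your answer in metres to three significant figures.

Convert: 204 km/h = 204/3.6 = 56.67 m/s.
Components: vₓ = 56.67 cos 28.0° = 50.03 m/s, v_y0 = 56.67 sin 28.0° = 26.60 m/s.
At x = 157 m, t = x/vₓ = 157/50.03 = 3.138 s.
Height: y = v_y0 t − ½ g t² = 26.60 × 3.138 − 5.000 × 3.138² = 83.48 − 49.23 = 34.25 m.

34.2 m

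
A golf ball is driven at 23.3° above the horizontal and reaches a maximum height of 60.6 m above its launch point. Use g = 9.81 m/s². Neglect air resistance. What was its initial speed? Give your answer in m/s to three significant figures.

87.2 m/s

At the peak v_y = 0, so v_y0 = √(2gH) = √(2 × 9.81 × 60.6) = 34.48 m/s.
v_y0 = v₀ sin θ ⇒ v₀ = 34.48 / sin 23.3° = 87.17 m/s.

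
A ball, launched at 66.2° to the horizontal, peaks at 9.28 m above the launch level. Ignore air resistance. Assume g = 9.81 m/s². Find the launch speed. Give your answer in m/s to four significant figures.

14.75 m/s

At the peak v_y = 0, so v_y0 = √(2gH) = √(2 × 9.81 × 9.28) = 13.49 m/s.
v_y0 = v₀ sin θ ⇒ v₀ = 13.49 / sin 66.2° = 14.75 m/s.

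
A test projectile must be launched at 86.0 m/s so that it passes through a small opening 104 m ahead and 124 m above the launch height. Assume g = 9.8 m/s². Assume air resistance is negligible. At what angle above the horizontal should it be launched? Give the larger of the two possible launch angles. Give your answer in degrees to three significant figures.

Trajectory: y = x tanθ − g x² (1 + tan²θ)/(2v₀²). With x = 104, y = 124, v₀ = 86.0, g = 9.80:
7.166 tan²θ − 104 tanθ + (131.2) = 0.
tanθ = [104 ± √(104² − 4 × 7.166 × (131.2))] / (2 × 7.166) = (104 ± 84.00) / 14.33, giving tanθ = 1.395 or 13.12.
θ = 54.37° or 85.64°; the larger is 85.64°.

85.6°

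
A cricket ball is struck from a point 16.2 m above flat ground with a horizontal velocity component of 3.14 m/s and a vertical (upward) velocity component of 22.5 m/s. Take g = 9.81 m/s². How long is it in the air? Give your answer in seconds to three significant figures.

5.22 s

Vertical motion (up positive, ground at y = 0): 4.905 t² − (22.50) t − 16.2 = 0, so t = (22.50 + √(22.50² + 2·9.81·16.2)) / 9.81 = (22.50 + 28.71) / 9.81 = 5.220 s.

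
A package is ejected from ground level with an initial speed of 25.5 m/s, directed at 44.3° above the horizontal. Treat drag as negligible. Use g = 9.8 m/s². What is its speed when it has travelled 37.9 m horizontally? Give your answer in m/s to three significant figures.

18.4 m/s

Horizontal component vₓ = 25.50 cos 44.3° = 18.25 m/s; vertical v_y0 = 25.50 sin 44.3° = 17.81 m/s.
Time to reach x = 37.9 m: t = x/vₓ = 37.9/18.25 = 2.077 s.
Vertical velocity there: v_y = v_y0 − g t = 17.81 − 9.80 × 2.077 = −2.542 m/s.
Speed: √(vₓ² + v_y²) = √(18.25² + 2.542²) = 18.43 m/s.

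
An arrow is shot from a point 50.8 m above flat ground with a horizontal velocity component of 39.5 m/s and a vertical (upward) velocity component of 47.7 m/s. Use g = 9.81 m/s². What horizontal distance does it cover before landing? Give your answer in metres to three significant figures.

422 m

The projectile lands when y = 50.8 + (47.70) t − ½·9.81·t² = 0. Positive root: t = (47.70 + √(47.70² + 2·9.81·50.8)) / 9.81 = (47.70 + 57.20) / 9.81 = 10.69 s.
Horizontal distance: R = vₓ t = 39.50 × 10.69 = 422.4 m.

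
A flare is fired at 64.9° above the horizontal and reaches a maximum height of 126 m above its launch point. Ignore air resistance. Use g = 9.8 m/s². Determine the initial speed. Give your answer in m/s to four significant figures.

54.88 m/s

At the peak v_y = 0, so v_y0 = √(2gH) = √(2 × 9.80 × 126) = 49.70 m/s.
v_y0 = v₀ sin θ ⇒ v₀ = 49.70 / sin 64.9° = 54.88 m/s.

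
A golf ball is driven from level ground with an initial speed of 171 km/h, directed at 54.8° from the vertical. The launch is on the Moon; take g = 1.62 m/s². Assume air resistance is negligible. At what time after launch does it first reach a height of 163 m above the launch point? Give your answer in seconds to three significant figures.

7.71 s

Convert: 171 km/h = 171/3.6 = 47.50 m/s.
Components: vₓ = 47.50 sin 54.8° = 38.81 m/s, v_y0 = 47.50 cos 54.8° = 27.38 m/s.
Set y = v_y0 t − ½ g t² = 163: 0.8100 t² − 27.38 t + 163 = 0.
t = [27.38 ± √(27.38² − 2·1.62·163)] / 1.62 = (27.38 ± 14.89) / 1.62, so t = 7.713 s or t = 26.09 s.
The first (ascending) time is 7.713 s.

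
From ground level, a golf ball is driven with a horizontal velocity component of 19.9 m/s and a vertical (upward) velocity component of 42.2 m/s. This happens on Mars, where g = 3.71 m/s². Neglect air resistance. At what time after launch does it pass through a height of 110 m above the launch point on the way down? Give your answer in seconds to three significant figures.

Set y = v_y0 t − ½ g t² = 110: 1.855 t² − 42.20 t + 110 = 0.
t = [42.20 ± √(42.20² − 2·3.71·110)] / 3.71 = (42.20 ± 31.06) / 3.71, so t = 3.003 s or t = 19.75 s.
The descending-branch root is 19.75 s.

19.7 s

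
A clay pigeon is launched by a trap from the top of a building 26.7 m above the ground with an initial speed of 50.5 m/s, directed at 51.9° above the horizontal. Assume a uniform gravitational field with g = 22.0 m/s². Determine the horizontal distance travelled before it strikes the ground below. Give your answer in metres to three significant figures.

Horizontal component vₓ = 50.50 cos 51.9° = 31.16 m/s; vertical v_y0 = 50.50 sin 51.9° = 39.74 m/s.
Vertical motion (up positive, ground at y = 0): 11.00 t² − (39.74) t − 26.7 = 0, so t = (39.74 + √(39.74² + 2·22.0·26.7)) / 22.0 = (39.74 + 52.48) / 22.0 = 4.192 s.
Horizontal distance: R = vₓ t = 31.16 × 4.192 = 130.6 m.

131 m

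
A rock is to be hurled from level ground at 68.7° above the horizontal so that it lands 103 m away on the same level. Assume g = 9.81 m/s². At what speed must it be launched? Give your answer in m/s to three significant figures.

Level-ground range: R = v₀² sin(2θ)/g, so v₀ = √(gR / sin 2θ).
v₀ = √(9.81 × 103 / sin 137.4°) = √(1010 / 0.6769) = √1492.8 = 38.64 m/s.

38.6 m/s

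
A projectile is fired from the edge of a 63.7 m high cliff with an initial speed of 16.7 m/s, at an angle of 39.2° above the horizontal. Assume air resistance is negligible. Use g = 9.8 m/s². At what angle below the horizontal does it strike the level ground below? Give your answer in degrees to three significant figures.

Components: vₓ = 16.70 cos 39.2° = 12.94 m/s, v_y0 = 16.70 sin 39.2° = 10.55 m/s.
The projectile lands when y = 63.7 + (10.55) t − ½·9.80·t² = 0. Positive root: t = (10.55 + √(10.55² + 2·9.80·63.7)) / 9.80 = (10.55 + 36.88) / 9.80 = 4.840 s.
At impact: v_y = v_y0 − g t = −36.88 m/s; vₓ = 12.94 m/s.
Angle below horizontal: arctan(|v_y|/vₓ) = arctan(36.88/12.94) = 70.66°.

70.7°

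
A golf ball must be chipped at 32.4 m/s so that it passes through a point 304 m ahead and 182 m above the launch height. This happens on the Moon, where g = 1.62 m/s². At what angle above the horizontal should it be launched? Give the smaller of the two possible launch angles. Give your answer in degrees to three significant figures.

Trajectory: y = x tanθ − g x² (1 + tan²θ)/(2v₀²). With x = 304, y = 182, v₀ = 32.4, g = 1.62:
71.31 tan²θ − 304 tanθ + (253.3) = 0.
tanθ = [304 ± √(304² − 4 × 71.31 × (253.3))] / (2 × 71.31) = (304 ± 142.0) / 142.6, giving tanθ = 1.136 or 3.127.
θ = 48.64° or 72.27°; the smaller is 48.64°.

48.6°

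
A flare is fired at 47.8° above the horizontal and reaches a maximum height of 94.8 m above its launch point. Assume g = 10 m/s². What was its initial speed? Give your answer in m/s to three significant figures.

At the peak v_y = 0, so v_y0 = √(2gH) = √(2 × 10.0 × 94.8) = 43.54 m/s.
v_y0 = v₀ sin θ ⇒ v₀ = 43.54 / sin 47.8° = 58.78 m/s.

58.8 m/s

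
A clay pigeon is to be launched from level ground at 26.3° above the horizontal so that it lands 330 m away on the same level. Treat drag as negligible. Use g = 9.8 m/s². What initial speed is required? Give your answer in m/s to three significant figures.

Level-ground range: R = v₀² sin(2θ)/g, so v₀ = √(gR / sin 2θ).
v₀ = √(9.80 × 330 / sin 52.60°) = √(3234 / 0.7944) = √4070.9 = 63.80 m/s.

63.8 m/s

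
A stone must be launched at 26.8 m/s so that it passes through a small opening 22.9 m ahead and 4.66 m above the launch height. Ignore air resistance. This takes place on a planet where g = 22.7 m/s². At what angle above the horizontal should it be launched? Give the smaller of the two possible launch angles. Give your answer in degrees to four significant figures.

38.41°

Trajectory: y = x tanθ − g x² (1 + tan²θ)/(2v₀²). With x = 22.9, y = 4.66, v₀ = 26.8, g = 22.7:
8.287 tan²θ − 22.9 tanθ + (12.95) = 0.
tanθ = [22.9 ± √(22.9² − 4 × 8.287 × (12.95))] / (2 × 8.287) = (22.9 ± 9.759) / 16.57, giving tanθ = 0.7929 or 1.971.
θ = 38.41° or 63.09°; the smaller is 38.41°.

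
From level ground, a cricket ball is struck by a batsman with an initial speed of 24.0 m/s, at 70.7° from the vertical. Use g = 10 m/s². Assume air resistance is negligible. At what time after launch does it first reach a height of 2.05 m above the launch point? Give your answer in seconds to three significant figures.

Components: vₓ = 24.00 sin 70.7° = 22.65 m/s, v_y0 = 24.00 cos 70.7° = 7.932 m/s.
Height y(t) = 7.932 t − 5.000 t² = 2.05 gives 5.000 t² − 7.932 t + 2.05 = 0.
t = [7.932 ± √(7.932² − 2·10.0·2.05)] / 10.0 = (7.932 ± 4.682) / 10.0, so t = 0.3250 s or t = 1.261 s.
The first (ascending) time is 0.3250 s.

0.325 s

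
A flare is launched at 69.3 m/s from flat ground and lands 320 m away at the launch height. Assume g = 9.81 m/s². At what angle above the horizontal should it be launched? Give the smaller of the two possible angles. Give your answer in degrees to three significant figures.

20.4°

Level-ground range R = v₀² sin(2θ)/g ⇒ sin(2θ) = gR/v₀² = 9.81 × 320 / 69.3² = 0.6537.
2θ = 40.82° or 180° − 40.82° = 139.2°, so θ = 20.41° or 69.59°.
The smaller angle is 20.41°.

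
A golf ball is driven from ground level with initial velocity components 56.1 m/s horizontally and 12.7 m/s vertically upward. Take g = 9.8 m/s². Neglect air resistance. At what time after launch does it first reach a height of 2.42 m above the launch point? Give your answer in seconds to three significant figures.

Require v_y0 t − ½ g t² = 2.42, i.e. 4.900 t² − 12.70 t + 2.42 = 0.
Quadratic formula: t = (12.70 ± √113.86) / 9.80 = (12.70 ± 10.67) / 9.80 → t = 0.2071 s or 2.385 s.
The first (ascending) time is 0.2071 s.

0.207 s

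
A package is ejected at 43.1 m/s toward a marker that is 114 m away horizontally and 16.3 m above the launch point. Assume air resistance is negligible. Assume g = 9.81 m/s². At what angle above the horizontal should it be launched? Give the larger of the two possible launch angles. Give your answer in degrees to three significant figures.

70.3°

Trajectory: y = x tanθ − g x² (1 + tan²θ)/(2v₀²). With x = 114, y = 16.3, v₀ = 43.1, g = 9.81:
34.32 tan²θ − 114 tanθ + (50.62) = 0.
tanθ = [114 ± √(114² − 4 × 34.32 × (50.62))] / (2 × 34.32) = (114 ± 77.77) / 68.63, giving tanθ = 0.5279 or 2.794.
θ = 27.83° or 70.31°; the larger is 70.31°.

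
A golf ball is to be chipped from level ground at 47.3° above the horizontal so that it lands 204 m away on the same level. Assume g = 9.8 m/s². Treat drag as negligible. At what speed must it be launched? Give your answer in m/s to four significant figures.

44.78 m/s

On level ground R = v₀² sin 2θ / g ⇒ v₀ = √(gR / sin 2θ).
v₀ = √(9.80 × 204 / sin 94.60°) = √(1999 / 0.9968) = √2005.7 = 44.78 m/s.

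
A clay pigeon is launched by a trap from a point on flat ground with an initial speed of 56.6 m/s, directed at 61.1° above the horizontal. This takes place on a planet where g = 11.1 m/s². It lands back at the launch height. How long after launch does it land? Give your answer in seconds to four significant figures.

Components: vₓ = 56.60 cos 61.1° = 27.35 m/s, v_y0 = 56.60 sin 61.1° = 49.55 m/s.
Time of flight on level ground: T = 2 v_y0 / g = 2 × 49.55 / 11.1 = 8.928 s.

8.928 s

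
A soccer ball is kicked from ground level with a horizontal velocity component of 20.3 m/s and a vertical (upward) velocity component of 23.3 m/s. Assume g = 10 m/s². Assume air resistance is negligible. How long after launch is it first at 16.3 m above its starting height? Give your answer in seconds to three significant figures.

Height y(t) = 23.30 t − 5.000 t² = 16.3 gives 5.000 t² − 23.30 t + 16.3 = 0.
Quadratic formula: t = (23.30 ± √216.89) / 10.0 = (23.30 ± 14.73) / 10.0 → t = 0.8573 s or 3.803 s.
The first (ascending) time is 0.8573 s.

0.857 s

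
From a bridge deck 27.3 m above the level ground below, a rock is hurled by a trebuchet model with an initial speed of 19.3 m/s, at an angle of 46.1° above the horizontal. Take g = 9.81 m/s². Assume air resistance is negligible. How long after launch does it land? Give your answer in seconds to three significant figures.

Resolve: vₓ = 19.30 cos 46.1° = 13.38 m/s and v_y0 = 19.30 sin 46.1° = 13.91 m/s.
With up positive and y = 0 at the ground: y(t) = 27.3 + (13.91) t − 4.905 t². Setting y = 0 and taking the positive root: t = [13.91 + √(13.91² + 2·9.81·27.3)] / 9.81 = (13.91 + 27.00) / 9.81 = 4.170 s.

4.17 s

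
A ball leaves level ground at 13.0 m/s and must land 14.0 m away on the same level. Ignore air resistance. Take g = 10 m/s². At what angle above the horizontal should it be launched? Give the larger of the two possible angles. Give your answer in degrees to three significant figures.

From R = (v₀²/g) sin 2θ: sin 2θ = 10.0 × 14.0 / 169.00 = 0.8284.
2θ = 55.93° or 180° − 55.93° = 124.1°, so θ = 27.97° or 62.03°.
The larger angle is 62.03°.

62.0°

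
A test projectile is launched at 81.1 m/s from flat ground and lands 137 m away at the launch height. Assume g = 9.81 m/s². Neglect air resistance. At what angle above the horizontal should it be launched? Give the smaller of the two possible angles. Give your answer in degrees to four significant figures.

From R = (v₀²/g) sin 2θ: sin 2θ = 9.81 × 137 / 6577.2 = 0.2043.
2θ = 11.79° or 180° − 11.79° = 168.2°, so θ = 5.895° or 84.10°.
The smaller angle is 5.895°.

5.895°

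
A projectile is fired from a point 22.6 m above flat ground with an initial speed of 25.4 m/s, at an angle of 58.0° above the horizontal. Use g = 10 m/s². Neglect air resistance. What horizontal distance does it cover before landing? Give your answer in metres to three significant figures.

Resolve: vₓ = 25.40 cos 58.0° = 13.46 m/s and v_y0 = 25.40 sin 58.0° = 21.54 m/s.
The projectile lands when y = 22.6 + (21.54) t − ½·10.0·t² = 0. Positive root: t = (21.54 + √(21.54² + 2·10.0·22.6)) / 10.0 = (21.54 + 30.27) / 10.0 = 5.181 s.
Horizontal distance: R = vₓ t = 13.46 × 5.181 = 69.73 m.

69.7 m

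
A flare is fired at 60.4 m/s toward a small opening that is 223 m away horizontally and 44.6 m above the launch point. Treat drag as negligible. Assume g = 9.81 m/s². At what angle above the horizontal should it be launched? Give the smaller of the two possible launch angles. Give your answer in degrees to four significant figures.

Trajectory: y = x tanθ − g x² (1 + tan²θ)/(2v₀²). With x = 223, y = 44.6, v₀ = 60.4, g = 9.81:
66.86 tan²θ − 223 tanθ + (111.5) = 0.
tanθ = [223 ± √(223² − 4 × 66.86 × (111.5))] / (2 × 66.86) = (223 ± 141.1) / 133.7, giving tanθ = 0.6122 or 2.723.
θ = 31.47° or 69.84°; the smaller is 31.47°.

31.47°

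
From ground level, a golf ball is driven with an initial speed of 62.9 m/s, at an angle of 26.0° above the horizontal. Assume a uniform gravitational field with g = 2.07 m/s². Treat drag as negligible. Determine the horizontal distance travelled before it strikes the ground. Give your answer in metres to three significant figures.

1510 m

Resolve: vₓ = 62.90 cos 26.0° = 56.53 m/s and v_y0 = 62.90 sin 26.0° = 27.57 m/s.
Flight time T = 2 v_y0 / g = 26.64 s.
Horizontal distance R = vₓ T = 56.53 × 26.64 = 1506 m.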